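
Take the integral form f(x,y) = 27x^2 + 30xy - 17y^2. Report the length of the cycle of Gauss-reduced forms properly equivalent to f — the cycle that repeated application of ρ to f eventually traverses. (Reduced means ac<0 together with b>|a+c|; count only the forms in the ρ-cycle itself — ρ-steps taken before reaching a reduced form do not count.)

D = 2736, ⌊√D⌋ = 52
river: ρ → (-17,38,19)
river: ρ → (19,38,-17)
river: ρ → (-17,30,27)
river: ρ → (27,24,-20)
river: ρ → (-20,16,31)
river: ρ → (31,46,-5)
river: ρ → (-5,44,40)
river: ρ → (40,36,-9)
river: ρ → (-9,36,40)
river: ρ → (40,44,-5)
river: ρ → (-5,46,31)
river: ρ → (31,16,-20)
river: ρ → (-20,24,27)
river: ρ → (27,30,-17)
ρ-cycle length = 14 (tail of 0 descent steps not counted)

14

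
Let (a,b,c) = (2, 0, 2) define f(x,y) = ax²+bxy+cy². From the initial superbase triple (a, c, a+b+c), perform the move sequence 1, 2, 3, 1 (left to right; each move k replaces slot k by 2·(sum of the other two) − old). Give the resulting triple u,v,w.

start (2,2,4) = (f(1,0),f(0,1),f(1,1))
replace slot 1: 2·(2+4) − 2 = 10 → (10,2,4)
replace slot 2: 2·(10+4) − 2 = 26 → (10,26,4)
replace slot 3: 2·(10+26) − 4 = 68 → (10,26,68)
replace slot 1: 2·(26+68) − 10 = 178 → (178,26,68)

178,26,68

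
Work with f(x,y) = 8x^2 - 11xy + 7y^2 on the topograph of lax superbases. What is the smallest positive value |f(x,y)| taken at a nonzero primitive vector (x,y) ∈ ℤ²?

translate: b→5 (≡-11 mod 16), so (8,-11,7)→(8,5,4)
flip: (8,5,4)→(4,-5,8)
translate: b→3 (≡-5 mod 8), so (4,-5,8)→(4,3,7)
reduced (well bottom): (4,3,7) with a≤c, −a<b≤a
well minimum = a = 4

4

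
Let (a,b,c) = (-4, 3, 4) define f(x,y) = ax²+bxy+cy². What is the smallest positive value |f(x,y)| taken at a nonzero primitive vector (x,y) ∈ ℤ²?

river: ρ → (4,5,-3)
river: ρ → (-3,7,2)
river: ρ → (2,5,-6)
river: ρ → (-6,7,1)
river: ρ → (1,7,-6)
river: ρ → (-6,5,2)
river: ρ → (2,7,-3)
river: ρ → (-3,5,4)
river: ρ → (4,3,-4)
river: ρ → (-4,5,3)
river: ρ → (3,7,-2)
river: ρ → (-2,5,6)
river: ρ → (6,7,-1)
river: ρ → (-1,7,6)
river: ρ → (6,5,-2)
river: ρ → (-2,7,3)
river: ρ → (3,5,-4)
river: ρ → (-4,3,4)
closes: descent 0, river 18
min |a| on river = 1

1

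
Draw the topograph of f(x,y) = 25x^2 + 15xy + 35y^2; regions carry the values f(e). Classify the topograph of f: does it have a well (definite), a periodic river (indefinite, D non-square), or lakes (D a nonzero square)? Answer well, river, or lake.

D = b²−4ac = 15² − 4·25·35 = -3275
D < 0 ⇒ definite ⇒ every region one sign ⇒ single well

well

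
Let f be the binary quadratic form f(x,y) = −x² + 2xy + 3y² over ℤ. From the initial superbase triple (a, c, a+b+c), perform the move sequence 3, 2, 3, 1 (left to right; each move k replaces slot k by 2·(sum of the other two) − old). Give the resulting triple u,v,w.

start (-1,3,4) = (f(1,0),f(0,1),f(1,1))
replace slot 3: 2·((-1)+3) − 4 = 0 → (-1,3,0)
replace slot 2: 2·((-1)+0) − 3 = -5 → (-1,-5,0)
replace slot 3: 2·((-1)+(-5)) − 0 = -12 → (-1,-5,-12)
replace slot 1: 2·((-5)+(-12)) − (-1) = -33 → (-33,-5,-12)

-33,-5,-12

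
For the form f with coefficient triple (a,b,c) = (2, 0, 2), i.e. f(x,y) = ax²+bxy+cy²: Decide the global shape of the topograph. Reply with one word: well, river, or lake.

D = b²−4ac = 0² − 4·2·2 = -16
D < 0 ⇒ definite ⇒ every region one sign ⇒ single well

well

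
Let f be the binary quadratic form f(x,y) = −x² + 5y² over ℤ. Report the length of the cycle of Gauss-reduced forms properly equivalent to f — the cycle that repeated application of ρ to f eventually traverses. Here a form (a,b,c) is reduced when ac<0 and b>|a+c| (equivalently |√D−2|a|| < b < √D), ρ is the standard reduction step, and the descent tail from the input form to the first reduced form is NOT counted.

D = 20, ⌊√D⌋ = 4
descent: ρ → (5,0,-1)
descent: ρ → (-1,4,1)  [lands on river]
river: ρ → (1,4,-1)
ρ-cycle length = 2 (tail of 2 descent steps not counted)

2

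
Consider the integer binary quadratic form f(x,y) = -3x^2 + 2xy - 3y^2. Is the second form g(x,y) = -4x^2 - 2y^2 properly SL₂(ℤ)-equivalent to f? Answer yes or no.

D₁ = -32, D₂ = -32
f is negative-definite; reduce −f:
−f: flip: (3,-2,3)→(3,2,3)
−f: reduced (well bottom): (3,2,3) with a≤c, −a<b≤a
flip sign back: reduced form of f is (-3,-2,-3)
g is negative-definite; reduce −g:
−g: flip: (4,0,2)→(2,0,4)
−g: reduced (well bottom): (2,0,4) with a≤c, −a<b≤a
flip sign back: reduced form of g is (-2,0,-4)
reduced forms (-3, -2, -3) vs (-2, 0, -4) ⇒ inequivalent

no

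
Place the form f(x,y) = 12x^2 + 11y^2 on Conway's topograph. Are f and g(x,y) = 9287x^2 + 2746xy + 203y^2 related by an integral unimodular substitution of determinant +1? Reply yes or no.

D₁ = -528, D₂ = -528
f: flip: (12,0,11)→(11,0,12)
f: reduced (well bottom): (11,0,12) with a≤c, −a<b≤a
g: flip: (9287,2746,203)→(203,-2746,9287)
g: translate: b→96 (≡-2746 mod 406), so (203,-2746,9287)→(203,96,12)
g: flip: (203,96,12)→(12,-96,203)
g: translate: b→0 (≡-96 mod 24), so (12,-96,203)→(12,0,11)
g: flip: (12,0,11)→(11,0,12)
g: reduced (well bottom): (11,0,12) with a≤c, −a<b≤a
reduced forms (11, 0, 12) vs (11, 0, 12) ⇒ equivalent

yes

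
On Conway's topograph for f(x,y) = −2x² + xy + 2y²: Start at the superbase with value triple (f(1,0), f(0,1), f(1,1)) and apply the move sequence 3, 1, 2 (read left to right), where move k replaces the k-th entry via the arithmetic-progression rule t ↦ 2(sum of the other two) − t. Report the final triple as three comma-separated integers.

start (-2,2,1) = (f(1,0),f(0,1),f(1,1))
replace slot 3: 2·((-2)+2) − 1 = -1 → (-2,2,-1)
replace slot 1: 2·(2+(-1)) − (-2) = 4 → (4,2,-1)
replace slot 2: 2·(4+(-1)) − 2 = 4 → (4,4,-1)

4,4,-1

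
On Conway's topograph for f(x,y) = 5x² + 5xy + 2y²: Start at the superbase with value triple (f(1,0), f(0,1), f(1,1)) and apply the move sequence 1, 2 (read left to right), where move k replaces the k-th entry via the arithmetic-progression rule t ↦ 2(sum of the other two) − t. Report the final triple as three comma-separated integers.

start (5,2,12) = (f(1,0),f(0,1),f(1,1))
replace slot 1: 2·(2+12) − 5 = 23 → (23,2,12)
replace slot 2: 2·(23+12) − 2 = 68 → (23,68,12)

23,68,12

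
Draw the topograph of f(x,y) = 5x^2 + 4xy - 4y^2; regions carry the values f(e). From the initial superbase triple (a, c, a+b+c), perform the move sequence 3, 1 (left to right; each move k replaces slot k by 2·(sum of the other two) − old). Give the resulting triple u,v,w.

start (5,-4,5) = (f(1,0),f(0,1),f(1,1))
replace slot 3: 2·(5+(-4)) − 5 = -3 → (5,-4,-3)
replace slot 1: 2·((-4)+(-3)) − 5 = -19 → (-19,-4,-3)

-19,-4,-3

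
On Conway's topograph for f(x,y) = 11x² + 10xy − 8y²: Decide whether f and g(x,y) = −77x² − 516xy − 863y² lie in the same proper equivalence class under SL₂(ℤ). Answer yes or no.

D₁ = 452, D₂ = 452
river cycle of f (length 18): (-8, 6, 13), (13, 20, -1), (-1, 20, 13), (13, 6, -8), (-8, 10, 11), (11, 12, -7), (-7, 16, 7), (7, 12, -11), (-11, 10, 8), (8, 6, -13), … (8 more)
river cycle of g (length 18): (-8, 6, 13), (13, 20, -1), (-1, 20, 13), (13, 6, -8), (-8, 10, 11), (11, 12, -7), (-7, 16, 7), (7, 12, -11), (-11, 10, 8), (8, 6, -13), … (8 more)
cycles coincide ⇒ equivalent

yes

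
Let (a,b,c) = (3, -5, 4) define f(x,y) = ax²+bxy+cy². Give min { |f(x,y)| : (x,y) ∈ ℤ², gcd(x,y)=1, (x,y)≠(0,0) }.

translate: b→1 (≡-5 mod 6), so (3,-5,4)→(3,1,2)
flip: (3,1,2)→(2,-1,3)
reduced (well bottom): (2,-1,3) with a≤c, −a<b≤a
well minimum = a = 2

2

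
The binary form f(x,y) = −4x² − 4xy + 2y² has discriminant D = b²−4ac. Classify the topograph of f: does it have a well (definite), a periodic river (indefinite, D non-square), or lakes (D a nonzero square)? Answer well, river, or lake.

D = b²−4ac = (-4)² − 4·(-4)·2 = 48
D > 0 non-square ⇒ indefinite ⇒ periodic river

river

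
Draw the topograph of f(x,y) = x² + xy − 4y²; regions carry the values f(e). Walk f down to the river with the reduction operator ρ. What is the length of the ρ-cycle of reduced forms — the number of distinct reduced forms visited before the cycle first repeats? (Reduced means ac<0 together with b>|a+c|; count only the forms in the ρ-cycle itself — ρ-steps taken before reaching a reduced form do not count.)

D = 17, ⌊√D⌋ = 4
descent: ρ → (-4,-1,1)
descent: ρ → (1,3,-2)  [lands on river]
river: ρ → (-2,1,2)
river: ρ → (2,3,-1)
river: ρ → (-1,3,2)
river: ρ → (2,1,-2)
river: ρ → (-2,3,1)
ρ-cycle length = 6 (tail of 2 descent steps not counted)

6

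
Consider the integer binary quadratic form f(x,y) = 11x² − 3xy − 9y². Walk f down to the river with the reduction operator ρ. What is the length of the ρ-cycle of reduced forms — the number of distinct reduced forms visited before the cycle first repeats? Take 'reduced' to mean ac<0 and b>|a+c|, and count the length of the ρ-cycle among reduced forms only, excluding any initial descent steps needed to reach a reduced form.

D = 405, ⌊√D⌋ = 20
descent: ρ → (-9,3,11)  [lands on river]
river: ρ → (11,19,-1)
river: ρ → (-1,19,11)
river: ρ → (11,3,-9)
river: ρ → (-9,15,5)
river: ρ → (5,15,-9)
ρ-cycle length = 6 (tail of 1 descent step not counted)

6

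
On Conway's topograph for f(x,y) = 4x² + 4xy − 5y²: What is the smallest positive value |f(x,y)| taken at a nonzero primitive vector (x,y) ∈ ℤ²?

river: ρ → (-5,6,3)
river: ρ → (3,6,-5)
river: ρ → (-5,4,4)
river: ρ → (4,4,-5)
closes: descent 0, river 4
min |a| on river = 3

3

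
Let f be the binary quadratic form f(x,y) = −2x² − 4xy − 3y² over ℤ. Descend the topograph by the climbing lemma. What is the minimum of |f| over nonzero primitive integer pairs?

translate: b→0 (≡4 mod 4), so (2,4,3)→(2,0,1)
flip: (2,0,1)→(1,0,2)
reduced (well bottom): (1,0,2) with a≤c, −a<b≤a
well minimum |f| = |-1| = 1 (negative-definite)

1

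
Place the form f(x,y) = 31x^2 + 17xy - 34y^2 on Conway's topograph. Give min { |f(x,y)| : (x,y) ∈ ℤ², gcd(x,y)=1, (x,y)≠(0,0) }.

river: ρ → (-34,51,14)
river: ρ → (14,61,-14)
river: ρ → (-14,51,34)
river: ρ → (34,17,-31)
river: ρ → (-31,45,20)
river: ρ → (20,35,-41)
river: ρ → (-41,47,14)
river: ρ → (14,65,-5)
river: ρ → (-5,65,14)
river: ρ → (14,47,-41)
river: ρ → (-41,35,20)
river: ρ → (20,45,-31)
river: ρ → (-31,17,34)
river: ρ → (34,51,-14)
river: ρ → (-14,61,14)
river: ρ → (14,51,-34)
river: ρ → (-34,17,31)
river: ρ → (31,45,-20)
river: ρ → (-20,35,41)
river: ρ → (41,47,-14)
river: ρ → (-14,65,5)
river: ρ → (5,65,-14)
river: ρ → (-14,47,41)
river: ρ → (41,35,-20)
river: ρ → (-20,45,31)
river: ρ → (31,17,-34)
closes: descent 0, river 26
min |a| on river = 5

5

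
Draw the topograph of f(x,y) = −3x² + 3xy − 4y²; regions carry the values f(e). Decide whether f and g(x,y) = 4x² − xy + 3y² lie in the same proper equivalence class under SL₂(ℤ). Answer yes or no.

D₁ = -39, D₂ = -47
discriminants differ ⇒ not SL₂(ℤ)-equivalent

no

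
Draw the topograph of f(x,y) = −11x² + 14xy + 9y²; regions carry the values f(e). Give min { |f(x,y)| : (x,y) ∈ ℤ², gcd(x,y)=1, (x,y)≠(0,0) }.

river: ρ → (9,22,-3)
river: ρ → (-3,20,16)
river: ρ → (16,12,-7)
river: ρ → (-7,16,12)
river: ρ → (12,8,-11)
river: ρ → (-11,14,9)
closes: descent 0, river 6
min |a| on river = 3

3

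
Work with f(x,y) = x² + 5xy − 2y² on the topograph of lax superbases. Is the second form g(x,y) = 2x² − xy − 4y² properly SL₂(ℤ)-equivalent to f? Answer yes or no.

D₁ = 33, D₂ = 33
river cycle of f (length 4): (-2, 3, 3), (3, 3, -2), (-2, 5, 1), (1, 5, -2)
river cycle of g (length 4): (2, 3, -3), (-3, 3, 2), (2, 5, -1), (-1, 5, 2)
cycles differ ⇒ inequivalent

no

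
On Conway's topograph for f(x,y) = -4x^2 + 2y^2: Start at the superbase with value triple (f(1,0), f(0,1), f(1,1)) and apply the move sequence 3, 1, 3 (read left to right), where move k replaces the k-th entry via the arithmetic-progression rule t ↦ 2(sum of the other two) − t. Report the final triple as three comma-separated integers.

start (-4,2,-2) = (f(1,0),f(0,1),f(1,1))
replace slot 3: 2·((-4)+2) − (-2) = -2 → (-4,2,-2)
replace slot 1: 2·(2+(-2)) − (-4) = 4 → (4,2,-2)
replace slot 3: 2·(4+2) − (-2) = 14 → (4,2,14)

4,2,14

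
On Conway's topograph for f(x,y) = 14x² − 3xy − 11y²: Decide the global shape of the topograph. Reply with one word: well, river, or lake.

D = b²−4ac = (-3)² − 4·14·(-11) = 625
D = 25² is a perfect square ⇒ form factors over ℤ ⇒ lakes

lake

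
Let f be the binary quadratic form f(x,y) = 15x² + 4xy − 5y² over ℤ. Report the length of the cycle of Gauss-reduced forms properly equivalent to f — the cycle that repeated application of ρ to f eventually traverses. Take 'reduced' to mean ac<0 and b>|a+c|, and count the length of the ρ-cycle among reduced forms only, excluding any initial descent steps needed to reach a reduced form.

D = 316, ⌊√D⌋ = 17
descent: ρ → (-5,16,3)  [lands on river]
river: ρ → (3,14,-10)
river: ρ → (-10,6,7)
river: ρ → (7,8,-9)
river: ρ → (-9,10,6)
river: ρ → (6,14,-5)
ρ-cycle length = 6 (tail of 1 descent step not counted)

6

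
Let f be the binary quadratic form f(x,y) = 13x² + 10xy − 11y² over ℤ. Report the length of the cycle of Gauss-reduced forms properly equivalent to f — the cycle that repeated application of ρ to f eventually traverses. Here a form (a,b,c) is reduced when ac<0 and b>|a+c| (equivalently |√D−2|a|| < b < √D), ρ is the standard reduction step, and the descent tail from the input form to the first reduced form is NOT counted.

D = 672, ⌊√D⌋ = 25
river: ρ → (-11,12,12)
river: ρ → (12,12,-11)
river: ρ → (-11,10,13)
river: ρ → (13,16,-8)
river: ρ → (-8,16,13)
river: ρ → (13,10,-11)
ρ-cycle length = 6 (tail of 0 descent steps not counted)

6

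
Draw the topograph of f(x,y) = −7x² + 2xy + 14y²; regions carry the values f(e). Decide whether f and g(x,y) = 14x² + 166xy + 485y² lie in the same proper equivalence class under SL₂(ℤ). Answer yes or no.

D₁ = 396, D₂ = 396
river cycle of f (length 4): (-7, 16, 5), (5, 14, -10), (-10, 6, 9), (9, 12, -7)
river cycle of g (length 4): (-7, 16, 5), (5, 14, -10), (-10, 6, 9), (9, 12, -7)
cycles coincide ⇒ equivalent

yes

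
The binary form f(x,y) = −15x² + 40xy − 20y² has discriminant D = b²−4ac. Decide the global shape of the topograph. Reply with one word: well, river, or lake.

D = b²−4ac = 40² − 4·(-15)·(-20) = 400
D = 20² is a perfect square ⇒ form factors over ℤ ⇒ lakes

lake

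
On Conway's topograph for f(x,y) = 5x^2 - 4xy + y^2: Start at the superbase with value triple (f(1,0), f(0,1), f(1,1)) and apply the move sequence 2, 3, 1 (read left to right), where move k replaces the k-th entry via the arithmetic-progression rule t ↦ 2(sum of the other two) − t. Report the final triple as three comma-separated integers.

start (5,1,2) = (f(1,0),f(0,1),f(1,1))
replace slot 2: 2·(5+2) − 1 = 13 → (5,13,2)
replace slot 3: 2·(5+13) − 2 = 34 → (5,13,34)
replace slot 1: 2·(13+34) − 5 = 89 → (89,13,34)

89,13,34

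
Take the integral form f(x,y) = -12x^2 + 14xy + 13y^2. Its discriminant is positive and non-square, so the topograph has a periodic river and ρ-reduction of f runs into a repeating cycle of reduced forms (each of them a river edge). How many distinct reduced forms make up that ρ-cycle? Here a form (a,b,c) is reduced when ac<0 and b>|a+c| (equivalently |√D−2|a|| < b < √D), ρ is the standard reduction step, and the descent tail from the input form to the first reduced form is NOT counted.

D = 820, ⌊√D⌋ = 28
river: ρ → (13,12,-13)
river: ρ → (-13,14,12)
river: ρ → (12,10,-15)
river: ρ → (-15,20,7)
river: ρ → (7,22,-12)
river: ρ → (-12,26,3)
river: ρ → (3,28,-3)
river: ρ → (-3,26,12)
river: ρ → (12,22,-7)
river: ρ → (-7,20,15)
river: ρ → (15,10,-12)
river: ρ → (-12,14,13)
ρ-cycle length = 12 (tail of 0 descent steps not counted)

12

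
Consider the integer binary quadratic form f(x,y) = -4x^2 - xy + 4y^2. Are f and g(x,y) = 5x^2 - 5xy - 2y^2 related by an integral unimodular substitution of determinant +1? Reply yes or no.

D₁ = 65, D₂ = 65
river cycle of f (length 6): (4, 1, -4), (-4, 7, 1), (1, 7, -4), (-4, 1, 4), (4, 7, -1), (-1, 7, 4)
river cycle of g (length 6): (-2, 5, 5), (5, 5, -2), (-2, 7, 2), (2, 5, -5), (-5, 5, 2), (2, 7, -2)
cycles differ ⇒ inequivalent

no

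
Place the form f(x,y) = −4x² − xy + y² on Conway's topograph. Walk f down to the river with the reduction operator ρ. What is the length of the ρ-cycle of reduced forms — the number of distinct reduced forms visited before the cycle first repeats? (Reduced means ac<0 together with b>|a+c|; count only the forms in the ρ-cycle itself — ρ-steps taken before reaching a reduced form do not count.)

D = 17, ⌊√D⌋ = 4
descent: ρ → (1,3,-2)  [lands on river]
river: ρ → (-2,1,2)
river: ρ → (2,3,-1)
river: ρ → (-1,3,2)
river: ρ → (2,1,-2)
river: ρ → (-2,3,1)
ρ-cycle length = 6 (tail of 1 descent step not counted)

6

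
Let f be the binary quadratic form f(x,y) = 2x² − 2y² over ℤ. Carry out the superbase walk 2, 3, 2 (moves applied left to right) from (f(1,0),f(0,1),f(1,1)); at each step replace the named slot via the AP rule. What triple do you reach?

start (2,-2,0) = (f(1,0),f(0,1),f(1,1))
replace slot 2: 2·(2+0) − (-2) = 6 → (2,6,0)
replace slot 3: 2·(2+6) − 0 = 16 → (2,6,16)
replace slot 2: 2·(2+16) − 6 = 30 → (2,30,16)

2,30,16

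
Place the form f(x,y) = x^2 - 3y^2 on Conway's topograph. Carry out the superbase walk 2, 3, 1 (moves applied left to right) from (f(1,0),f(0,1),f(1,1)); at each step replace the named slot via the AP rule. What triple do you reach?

start (1,-3,-2) = (f(1,0),f(0,1),f(1,1))
replace slot 2: 2·(1+(-2)) − (-3) = 1 → (1,1,-2)
replace slot 3: 2·(1+1) − (-2) = 6 → (1,1,6)
replace slot 1: 2·(1+6) − 1 = 13 → (13,1,6)

13,1,6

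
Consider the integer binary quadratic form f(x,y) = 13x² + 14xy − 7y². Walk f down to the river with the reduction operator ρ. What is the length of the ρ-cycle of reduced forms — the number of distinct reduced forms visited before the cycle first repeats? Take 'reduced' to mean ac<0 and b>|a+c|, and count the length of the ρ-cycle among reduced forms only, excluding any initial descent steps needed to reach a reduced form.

D = 560, ⌊√D⌋ = 23
river: ρ → (-7,14,13)
river: ρ → (13,12,-8)
river: ρ → (-8,20,5)
river: ρ → (5,20,-8)
river: ρ → (-8,12,13)
river: ρ → (13,14,-7)
ρ-cycle length = 6 (tail of 0 descent steps not counted)

6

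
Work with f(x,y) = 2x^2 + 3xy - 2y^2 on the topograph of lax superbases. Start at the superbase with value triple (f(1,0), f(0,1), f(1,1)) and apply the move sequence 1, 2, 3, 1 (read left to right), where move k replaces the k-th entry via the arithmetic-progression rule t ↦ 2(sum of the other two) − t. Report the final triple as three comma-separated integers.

start (2,-2,3) = (f(1,0),f(0,1),f(1,1))
replace slot 1: 2·((-2)+3) − 2 = 0 → (0,-2,3)
replace slot 2: 2·(0+3) − (-2) = 8 → (0,8,3)
replace slot 3: 2·(0+8) − 3 = 13 → (0,8,13)
replace slot 1: 2·(8+13) − 0 = 42 → (42,8,13)

42,8,13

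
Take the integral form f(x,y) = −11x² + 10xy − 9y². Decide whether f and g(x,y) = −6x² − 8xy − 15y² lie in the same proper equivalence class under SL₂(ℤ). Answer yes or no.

D₁ = -296, D₂ = -296
f is negative-definite; reduce −f:
−f: flip: (11,-10,9)→(9,10,11)
−f: translate: b→-8 (≡10 mod 18), so (9,10,11)→(9,-8,10)
−f: reduced (well bottom): (9,-8,10) with a≤c, −a<b≤a
flip sign back: reduced form of f is (-9,8,-10)
g is negative-definite; reduce −g:
−g: translate: b→-4 (≡8 mod 12), so (6,8,15)→(6,-4,13)
−g: reduced (well bottom): (6,-4,13) with a≤c, −a<b≤a
flip sign back: reduced form of g is (-6,4,-13)
reduced forms (-9, 8, -10) vs (-6, 4, -13) ⇒ inequivalent

no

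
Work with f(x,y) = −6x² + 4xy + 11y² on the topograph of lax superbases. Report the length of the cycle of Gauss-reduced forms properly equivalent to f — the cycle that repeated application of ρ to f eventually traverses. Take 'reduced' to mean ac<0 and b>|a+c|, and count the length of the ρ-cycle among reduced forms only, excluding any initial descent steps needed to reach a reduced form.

D = 280, ⌊√D⌋ = 16
descent: ρ → (11,-4,-6)
descent: ρ → (-6,16,1)  [lands on river]
river: ρ → (1,16,-6)
river: ρ → (-6,8,9)
river: ρ → (9,10,-5)
river: ρ → (-5,10,9)
river: ρ → (9,8,-6)
ρ-cycle length = 6 (tail of 2 descent steps not counted)

6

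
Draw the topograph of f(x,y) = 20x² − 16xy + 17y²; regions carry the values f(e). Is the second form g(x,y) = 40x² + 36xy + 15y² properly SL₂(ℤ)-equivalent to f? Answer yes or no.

D₁ = -1104, D₂ = -1104
f: flip: (20,-16,17)→(17,16,20)
f: reduced (well bottom): (17,16,20) with a≤c, −a<b≤a
g: flip: (40,36,15)→(15,-36,40)
g: translate: b→-6 (≡-36 mod 30), so (15,-36,40)→(15,-6,19)
g: reduced (well bottom): (15,-6,19) with a≤c, −a<b≤a
reduced forms (17, 16, 20) vs (15, -6, 19) ⇒ inequivalent

no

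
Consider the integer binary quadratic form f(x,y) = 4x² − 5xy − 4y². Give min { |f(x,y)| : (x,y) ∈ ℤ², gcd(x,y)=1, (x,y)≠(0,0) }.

descent: ρ → (-4,5,4)  [lands on river]
river: ρ → (4,3,-5)
river: ρ → (-5,7,2)
river: ρ → (2,9,-1)
river: ρ → (-1,9,2)
river: ρ → (2,7,-5)
river: ρ → (-5,3,4)
river: ρ → (4,5,-4)
river: ρ → (-4,3,5)
river: ρ → (5,7,-2)
river: ρ → (-2,9,1)
river: ρ → (1,9,-2)
river: ρ → (-2,7,5)
river: ρ → (5,3,-4)
closes: descent 1, river 14
min |a| on river = 1

1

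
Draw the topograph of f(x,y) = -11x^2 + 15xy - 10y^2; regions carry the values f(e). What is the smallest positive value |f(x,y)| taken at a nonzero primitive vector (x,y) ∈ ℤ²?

translate: b→7 (≡-15 mod 22), so (11,-15,10)→(11,7,6)
flip: (11,7,6)→(6,-7,11)
translate: b→5 (≡-7 mod 12), so (6,-7,11)→(6,5,10)
reduced (well bottom): (6,5,10) with a≤c, −a<b≤a
well minimum |f| = |-6| = 6 (negative-definite)

6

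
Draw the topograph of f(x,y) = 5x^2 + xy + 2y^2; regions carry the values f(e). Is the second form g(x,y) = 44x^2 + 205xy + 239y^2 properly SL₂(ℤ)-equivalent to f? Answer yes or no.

D₁ = -39, D₂ = -39
f: flip: (5,1,2)→(2,-1,5)
f: reduced (well bottom): (2,-1,5) with a≤c, −a<b≤a
g: translate: b→29 (≡205 mod 88), so (44,205,239)→(44,29,5)
g: flip: (44,29,5)→(5,-29,44)
g: translate: b→1 (≡-29 mod 10), so (5,-29,44)→(5,1,2)
g: flip: (5,1,2)→(2,-1,5)
g: reduced (well bottom): (2,-1,5) with a≤c, −a<b≤a
reduced forms (2, -1, 5) vs (2, -1, 5) ⇒ equivalent

yes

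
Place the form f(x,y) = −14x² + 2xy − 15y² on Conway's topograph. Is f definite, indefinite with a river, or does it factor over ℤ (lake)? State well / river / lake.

D = b²−4ac = 2² − 4·(-14)·(-15) = -836
D < 0 ⇒ definite ⇒ every region one sign ⇒ single well

well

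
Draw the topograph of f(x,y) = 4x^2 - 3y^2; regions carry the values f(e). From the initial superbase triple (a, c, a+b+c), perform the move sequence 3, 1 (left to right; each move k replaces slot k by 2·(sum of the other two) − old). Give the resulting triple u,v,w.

start (4,-3,1) = (f(1,0),f(0,1),f(1,1))
replace slot 3: 2·(4+(-3)) − 1 = 1 → (4,-3,1)
replace slot 1: 2·((-3)+1) − 4 = -8 → (-8,-3,1)

-8,-3,1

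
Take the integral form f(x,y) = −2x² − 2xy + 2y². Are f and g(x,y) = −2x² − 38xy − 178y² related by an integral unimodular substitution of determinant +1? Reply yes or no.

D₁ = 20, D₂ = 20
river cycle of f (length 2): (2, 2, -2), (-2, 2, 2)
river cycle of g (length 2): (-2, 2, 2), (2, 2, -2)
cycles coincide ⇒ equivalent

yes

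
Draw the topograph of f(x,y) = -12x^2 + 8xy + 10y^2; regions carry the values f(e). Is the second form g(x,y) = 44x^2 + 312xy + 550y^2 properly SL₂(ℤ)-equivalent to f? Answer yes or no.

D₁ = 544, D₂ = 544
river cycle of f (length 6): (10, 12, -10), (-10, 8, 12), (12, 16, -6), (-6, 20, 6), (6, 16, -12), (-12, 8, 10)
river cycle of g (length 6): (6, 16, -12), (-12, 8, 10), (10, 12, -10), (-10, 8, 12), (12, 16, -6), (-6, 20, 6)
cycles coincide ⇒ equivalent

yes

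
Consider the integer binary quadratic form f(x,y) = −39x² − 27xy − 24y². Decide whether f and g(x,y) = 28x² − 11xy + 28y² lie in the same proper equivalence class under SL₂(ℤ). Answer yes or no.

D₁ = -3015, D₂ = -3015
f is negative-definite; reduce −f:
−f: flip: (39,27,24)→(24,-27,39)
−f: translate: b→21 (≡-27 mod 48), so (24,-27,39)→(24,21,36)
−f: reduced (well bottom): (24,21,36) with a≤c, −a<b≤a
flip sign back: reduced form of f is (-24,-21,-36)
g: flip: (28,-11,28)→(28,11,28)
g: reduced (well bottom): (28,11,28) with a≤c, −a<b≤a
reduced forms (-24, -21, -36) vs (28, 11, 28) ⇒ inequivalent

no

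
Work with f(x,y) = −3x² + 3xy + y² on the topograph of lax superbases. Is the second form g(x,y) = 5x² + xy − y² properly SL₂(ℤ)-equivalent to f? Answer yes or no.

D₁ = 21, D₂ = 21
river cycle of f (length 2): (1, 3, -3), (-3, 3, 1)
river cycle of g (length 2): (-1, 3, 3), (3, 3, -1)
cycles differ ⇒ inequivalent

no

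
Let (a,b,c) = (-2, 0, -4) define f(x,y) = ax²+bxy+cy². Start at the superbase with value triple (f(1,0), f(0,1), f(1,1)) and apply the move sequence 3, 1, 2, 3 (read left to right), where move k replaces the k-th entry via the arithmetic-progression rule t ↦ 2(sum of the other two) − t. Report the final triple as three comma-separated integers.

start (-2,-4,-6) = (f(1,0),f(0,1),f(1,1))
replace slot 3: 2·((-2)+(-4)) − (-6) = -6 → (-2,-4,-6)
replace slot 1: 2·((-4)+(-6)) − (-2) = -18 → (-18,-4,-6)
replace slot 2: 2·((-18)+(-6)) − (-4) = -44 → (-18,-44,-6)
replace slot 3: 2·((-18)+(-44)) − (-6) = -118 → (-18,-44,-118)

-18,-44,-118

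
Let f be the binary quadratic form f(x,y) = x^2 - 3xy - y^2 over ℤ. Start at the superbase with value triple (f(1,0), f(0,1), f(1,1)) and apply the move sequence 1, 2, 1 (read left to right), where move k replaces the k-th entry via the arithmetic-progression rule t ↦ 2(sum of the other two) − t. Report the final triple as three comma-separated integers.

start (1,-1,-3) = (f(1,0),f(0,1),f(1,1))
replace slot 1: 2·((-1)+(-3)) − 1 = -9 → (-9,-1,-3)
replace slot 2: 2·((-9)+(-3)) − (-1) = -23 → (-9,-23,-3)
replace slot 1: 2·((-23)+(-3)) − (-9) = -43 → (-43,-23,-3)

-43,-23,-3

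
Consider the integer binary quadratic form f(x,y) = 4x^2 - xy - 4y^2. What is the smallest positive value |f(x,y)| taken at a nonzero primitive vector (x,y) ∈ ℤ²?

descent: ρ → (-4,1,4)  [lands on river]
river: ρ → (4,7,-1)
river: ρ → (-1,7,4)
river: ρ → (4,1,-4)
river: ρ → (-4,7,1)
river: ρ → (1,7,-4)
closes: descent 1, river 6
min |a| on river = 1

1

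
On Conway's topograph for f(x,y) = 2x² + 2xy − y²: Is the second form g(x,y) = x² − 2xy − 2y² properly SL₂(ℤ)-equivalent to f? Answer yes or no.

D₁ = 12, D₂ = 12
river cycle of f (length 2): (-1, 2, 2), (2, 2, -1)
river cycle of g (length 2): (-2, 2, 1), (1, 2, -2)
cycles differ ⇒ inequivalent

no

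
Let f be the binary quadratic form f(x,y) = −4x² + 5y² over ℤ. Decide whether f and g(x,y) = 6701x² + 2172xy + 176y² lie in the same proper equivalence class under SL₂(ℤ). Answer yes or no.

D₁ = 80, D₂ = 80
river cycle of f (length 2): (-4, 8, 1), (1, 8, -4)
river cycle of g (length 2): (-4, 8, 1), (1, 8, -4)
cycles coincide ⇒ equivalent

yes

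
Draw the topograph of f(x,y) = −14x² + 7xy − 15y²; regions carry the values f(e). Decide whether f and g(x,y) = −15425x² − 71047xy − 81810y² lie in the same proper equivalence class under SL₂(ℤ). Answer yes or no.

D₁ = -791, D₂ = -791
f is negative-definite; reduce −f:
−f: reduced (well bottom): (14,-7,15) with a≤c, −a<b≤a
flip sign back: reduced form of f is (-14,7,-15)
g is negative-definite; reduce −g:
−g: translate: b→9347 (≡71047 mod 30850), so (15425,71047,81810)→(15425,9347,1416)
−g: flip: (15425,9347,1416)→(1416,-9347,15425)
−g: translate: b→-851 (≡-9347 mod 2832), so (1416,-9347,15425)→(1416,-851,128)
−g: flip: (1416,-851,128)→(128,851,1416)
−g: translate: b→83 (≡851 mod 256), so (128,851,1416)→(128,83,15)
−g: flip: (128,83,15)→(15,-83,128)
−g: translate: b→7 (≡-83 mod 30), so (15,-83,128)→(15,7,14)
−g: flip: (15,7,14)→(14,-7,15)
−g: reduced (well bottom): (14,-7,15) with a≤c, −a<b≤a
flip sign back: reduced form of g is (-14,7,-15)
reduced forms (-14, 7, -15) vs (-14, 7, -15) ⇒ equivalent

yes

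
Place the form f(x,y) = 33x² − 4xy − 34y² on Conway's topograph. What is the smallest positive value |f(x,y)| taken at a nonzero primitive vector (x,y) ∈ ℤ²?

descent: ρ → (-34,4,33)  [lands on river]
river: ρ → (33,62,-5)
river: ρ → (-5,58,57)
river: ρ → (57,56,-6)
river: ρ → (-6,64,17)
river: ρ → (17,38,-45)
river: ρ → (-45,52,10)
river: ρ → (10,48,-55)
river: ρ → (-55,62,3)
river: ρ → (3,64,-34)
closes: descent 1, river 10
min |a| on river = 3

3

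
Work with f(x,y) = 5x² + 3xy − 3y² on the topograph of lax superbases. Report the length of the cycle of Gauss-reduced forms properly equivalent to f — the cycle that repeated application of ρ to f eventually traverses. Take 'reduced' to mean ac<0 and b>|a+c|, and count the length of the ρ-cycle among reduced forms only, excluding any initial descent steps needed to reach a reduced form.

D = 69, ⌊√D⌋ = 8
river: ρ → (-3,3,5)
river: ρ → (5,7,-1)
river: ρ → (-1,7,5)
river: ρ → (5,3,-3)
ρ-cycle length = 4 (tail of 0 descent steps not counted)

4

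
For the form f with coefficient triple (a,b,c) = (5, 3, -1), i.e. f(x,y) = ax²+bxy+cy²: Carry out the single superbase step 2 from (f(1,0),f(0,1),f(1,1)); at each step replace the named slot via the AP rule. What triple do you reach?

start (5,-1,7) = (f(1,0),f(0,1),f(1,1))
replace slot 2: 2·(5+7) − (-1) = 25 → (5,25,7)

5,25,7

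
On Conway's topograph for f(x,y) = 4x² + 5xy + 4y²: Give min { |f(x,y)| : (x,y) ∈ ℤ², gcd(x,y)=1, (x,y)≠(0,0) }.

translate: b→-3 (≡5 mod 8), so (4,5,4)→(4,-3,3)
flip: (4,-3,3)→(3,3,4)
reduced (well bottom): (3,3,4) with a≤c, −a<b≤a
well minimum = a = 3

3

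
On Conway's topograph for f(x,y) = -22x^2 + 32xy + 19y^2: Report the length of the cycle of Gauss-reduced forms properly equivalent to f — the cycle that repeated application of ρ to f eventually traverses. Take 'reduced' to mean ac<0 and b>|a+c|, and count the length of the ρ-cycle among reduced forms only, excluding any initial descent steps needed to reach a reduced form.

D = 2696, ⌊√D⌋ = 51
river: ρ → (19,44,-10)
river: ρ → (-10,36,35)
river: ρ → (35,34,-11)
river: ρ → (-11,32,38)
river: ρ → (38,44,-5)
river: ρ → (-5,46,29)
river: ρ → (29,12,-22)
river: ρ → (-22,32,19)
ρ-cycle length = 8 (tail of 0 descent steps not counted)

8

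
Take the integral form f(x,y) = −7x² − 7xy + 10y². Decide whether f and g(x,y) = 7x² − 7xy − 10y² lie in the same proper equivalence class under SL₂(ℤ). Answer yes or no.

D₁ = 329, D₂ = 329
river cycle of f (length 16): (10, 7, -7), (-7, 7, 10), (10, 13, -4), (-4, 11, 13), (13, 15, -2), (-2, 17, 5), (5, 13, -8), (-8, 3, 10), (10, 17, -1), (-1, 17, 10), … (6 more)
river cycle of g (length 16): (-10, 7, 7), (7, 7, -10), (-10, 13, 4), (4, 11, -13), (-13, 15, 2), (2, 17, -5), (-5, 13, 8), (8, 3, -10), (-10, 17, 1), (1, 17, -10), … (6 more)
cycles differ ⇒ inequivalent

no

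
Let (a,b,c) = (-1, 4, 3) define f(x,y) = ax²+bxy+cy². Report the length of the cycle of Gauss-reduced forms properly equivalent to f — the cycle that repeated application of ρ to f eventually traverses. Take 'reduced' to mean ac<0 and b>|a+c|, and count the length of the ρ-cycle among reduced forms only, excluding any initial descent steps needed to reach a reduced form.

D = 28, ⌊√D⌋ = 5
river: ρ → (3,2,-2)
river: ρ → (-2,2,3)
river: ρ → (3,4,-1)
river: ρ → (-1,4,3)
ρ-cycle length = 4 (tail of 0 descent steps not counted)

4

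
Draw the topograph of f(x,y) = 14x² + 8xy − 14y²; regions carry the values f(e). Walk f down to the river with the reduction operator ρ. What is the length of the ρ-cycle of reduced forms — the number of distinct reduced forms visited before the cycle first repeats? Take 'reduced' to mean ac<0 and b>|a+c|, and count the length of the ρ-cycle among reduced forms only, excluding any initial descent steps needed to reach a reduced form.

D = 848, ⌊√D⌋ = 29
river: ρ → (-14,20,8)
river: ρ → (8,28,-2)
river: ρ → (-2,28,8)
river: ρ → (8,20,-14)
river: ρ → (-14,8,14)
river: ρ → (14,20,-8)
river: ρ → (-8,28,2)
river: ρ → (2,28,-8)
river: ρ → (-8,20,14)
river: ρ → (14,8,-14)
ρ-cycle length = 10 (tail of 0 descent steps not counted)

10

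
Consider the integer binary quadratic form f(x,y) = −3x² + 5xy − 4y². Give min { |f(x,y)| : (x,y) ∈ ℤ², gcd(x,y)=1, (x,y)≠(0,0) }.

translate: b→1 (≡-5 mod 6), so (3,-5,4)→(3,1,2)
flip: (3,1,2)→(2,-1,3)
reduced (well bottom): (2,-1,3) with a≤c, −a<b≤a
well minimum |f| = |-2| = 2 (negative-definite)

2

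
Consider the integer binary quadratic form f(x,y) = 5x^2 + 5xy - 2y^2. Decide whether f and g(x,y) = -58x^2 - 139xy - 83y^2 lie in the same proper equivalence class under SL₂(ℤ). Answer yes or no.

D₁ = 65, D₂ = 65
river cycle of f (length 6): (-2, 7, 2), (2, 5, -5), (-5, 5, 2), (2, 7, -2), (-2, 5, 5), (5, 5, -2)
river cycle of g (length 6): (-2, 7, 2), (2, 5, -5), (-5, 5, 2), (2, 7, -2), (-2, 5, 5), (5, 5, -2)
cycles coincide ⇒ equivalent

yes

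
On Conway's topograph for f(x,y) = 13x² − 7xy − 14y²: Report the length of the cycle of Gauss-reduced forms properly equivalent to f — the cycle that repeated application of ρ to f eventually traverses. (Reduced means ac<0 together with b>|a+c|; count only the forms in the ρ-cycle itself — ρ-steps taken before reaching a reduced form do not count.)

D = 777, ⌊√D⌋ = 27
descent: ρ → (-14,7,13)  [lands on river]
river: ρ → (13,19,-8)
river: ρ → (-8,13,19)
river: ρ → (19,25,-2)
river: ρ → (-2,27,6)
river: ρ → (6,21,-14)
ρ-cycle length = 6 (tail of 1 descent step not counted)

6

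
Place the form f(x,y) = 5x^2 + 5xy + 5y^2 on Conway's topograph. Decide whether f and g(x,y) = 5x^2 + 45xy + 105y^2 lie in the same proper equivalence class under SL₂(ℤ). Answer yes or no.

D₁ = -75, D₂ = -75
f: reduced (well bottom): (5,5,5) with a≤c, −a<b≤a
g: translate: b→5 (≡45 mod 10), so (5,45,105)→(5,5,5)
g: reduced (well bottom): (5,5,5) with a≤c, −a<b≤a
reduced forms (5, 5, 5) vs (5, 5, 5) ⇒ equivalent

yes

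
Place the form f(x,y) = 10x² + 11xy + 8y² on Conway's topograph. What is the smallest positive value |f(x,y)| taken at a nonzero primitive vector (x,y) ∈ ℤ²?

translate: b→-9 (≡11 mod 20), so (10,11,8)→(10,-9,7)
flip: (10,-9,7)→(7,9,10)
translate: b→-5 (≡9 mod 14), so (7,9,10)→(7,-5,8)
reduced (well bottom): (7,-5,8) with a≤c, −a<b≤a
well minimum = a = 7

7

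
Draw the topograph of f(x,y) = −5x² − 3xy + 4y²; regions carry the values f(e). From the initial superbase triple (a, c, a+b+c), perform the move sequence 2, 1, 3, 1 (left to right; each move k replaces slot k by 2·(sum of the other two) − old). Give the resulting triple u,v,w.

start (-5,4,-4) = (f(1,0),f(0,1),f(1,1))
replace slot 2: 2·((-5)+(-4)) − 4 = -22 → (-5,-22,-4)
replace slot 1: 2·((-22)+(-4)) − (-5) = -47 → (-47,-22,-4)
replace slot 3: 2·((-47)+(-22)) − (-4) = -134 → (-47,-22,-134)
replace slot 1: 2·((-22)+(-134)) − (-47) = -265 → (-265,-22,-134)

-265,-22,-134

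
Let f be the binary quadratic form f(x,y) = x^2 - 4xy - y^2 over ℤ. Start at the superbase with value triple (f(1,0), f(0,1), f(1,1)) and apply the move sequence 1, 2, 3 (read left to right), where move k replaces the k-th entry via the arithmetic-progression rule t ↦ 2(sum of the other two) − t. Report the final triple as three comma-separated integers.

start (1,-1,-4) = (f(1,0),f(0,1),f(1,1))
replace slot 1: 2·((-1)+(-4)) − 1 = -11 → (-11,-1,-4)
replace slot 2: 2·((-11)+(-4)) − (-1) = -29 → (-11,-29,-4)
replace slot 3: 2·((-11)+(-29)) − (-4) = -76 → (-11,-29,-76)

-11,-29,-76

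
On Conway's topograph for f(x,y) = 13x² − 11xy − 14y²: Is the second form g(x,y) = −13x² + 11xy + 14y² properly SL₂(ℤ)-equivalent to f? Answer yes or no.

D₁ = 849, D₂ = 849
river cycle of f (length 34): (-14, 11, 13), (13, 15, -12), (-12, 9, 16), (16, 23, -5), (-5, 27, 6), (6, 21, -17), (-17, 13, 10), (10, 27, -3), (-3, 27, 10), (10, 13, -17), … (24 more)
river cycle of g (length 34): (14, 17, -10), (-10, 23, 8), (8, 25, -7), (-7, 17, 20), (20, 23, -4), (-4, 25, 14), (14, 3, -15), (-15, 27, 2), (2, 29, -1), (-1, 29, 2), … (24 more)
cycles differ ⇒ inequivalent

no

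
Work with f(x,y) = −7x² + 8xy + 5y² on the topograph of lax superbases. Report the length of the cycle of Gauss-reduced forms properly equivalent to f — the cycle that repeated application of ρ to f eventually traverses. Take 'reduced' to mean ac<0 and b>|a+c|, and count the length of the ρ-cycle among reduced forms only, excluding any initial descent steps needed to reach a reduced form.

D = 204, ⌊√D⌋ = 14
river: ρ → (5,12,-3)
river: ρ → (-3,12,5)
river: ρ → (5,8,-7)
river: ρ → (-7,6,6)
river: ρ → (6,6,-7)
river: ρ → (-7,8,5)
ρ-cycle length = 6 (tail of 0 descent steps not counted)

6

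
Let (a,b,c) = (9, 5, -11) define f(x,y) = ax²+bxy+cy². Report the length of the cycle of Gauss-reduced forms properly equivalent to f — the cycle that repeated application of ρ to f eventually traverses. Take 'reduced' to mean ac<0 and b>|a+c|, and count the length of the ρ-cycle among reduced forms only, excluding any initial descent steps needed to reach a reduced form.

D = 421, ⌊√D⌋ = 20
river: ρ → (-11,17,3)
river: ρ → (3,19,-5)
river: ρ → (-5,11,15)
river: ρ → (15,19,-1)
river: ρ → (-1,19,15)
river: ρ → (15,11,-5)
river: ρ → (-5,19,3)
river: ρ → (3,17,-11)
river: ρ → (-11,5,9)
river: ρ → (9,13,-7)
river: ρ → (-7,15,7)
river: ρ → (7,13,-9)
river: ρ → (-9,5,11)
river: ρ → (11,17,-3)
river: ρ → (-3,19,5)
river: ρ → (5,11,-15)
river: ρ → (-15,19,1)
river: ρ → (1,19,-15)
river: ρ → (-15,11,5)
river: ρ → (5,19,-3)
river: ρ → (-3,17,11)
river: ρ → (11,5,-9)
river: ρ → (-9,13,7)
river: ρ → (7,15,-7)
river: ρ → (-7,13,9)
river: ρ → (9,5,-11)
ρ-cycle length = 26 (tail of 0 descent steps not counted)

26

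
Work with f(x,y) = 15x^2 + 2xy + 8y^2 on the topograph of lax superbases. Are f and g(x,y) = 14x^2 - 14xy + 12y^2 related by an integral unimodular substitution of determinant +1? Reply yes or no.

D₁ = -476, D₂ = -476
f: flip: (15,2,8)→(8,-2,15)
f: reduced (well bottom): (8,-2,15) with a≤c, −a<b≤a
g: translate: b→14 (≡-14 mod 28), so (14,-14,12)→(14,14,12)
g: flip: (14,14,12)→(12,-14,14)
g: translate: b→10 (≡-14 mod 24), so (12,-14,14)→(12,10,12)
g: reduced (well bottom): (12,10,12) with a≤c, −a<b≤a
reduced forms (8, -2, 15) vs (12, 10, 12) ⇒ inequivalent

no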